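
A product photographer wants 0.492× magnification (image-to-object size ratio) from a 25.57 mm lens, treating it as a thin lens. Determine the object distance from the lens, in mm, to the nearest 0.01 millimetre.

77.54 mm

With m = dᵢ/dₒ and 1/f = 1/dₒ + 1/dᵢ, substituting dᵢ = m·dₒ gives 1/f = (1 + 1/m)/dₒ, hence dₒ = f·(1 + 1/m).
dₒ = 25.57 × (1 + 1/0.492) = 25.57 × 3.03252 ≈ 77.542 mm.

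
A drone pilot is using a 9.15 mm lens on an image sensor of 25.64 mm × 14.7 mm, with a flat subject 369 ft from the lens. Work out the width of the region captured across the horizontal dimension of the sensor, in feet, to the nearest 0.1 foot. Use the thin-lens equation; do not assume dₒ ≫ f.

1033.9 ft

dₒ: 369 ft × 304.8 mm/ft = 112471.20 mm.
Similar triangles through the lens centre give W/dₒ = w/dᵢ; with 1/f = 1/dₒ + 1/dᵢ this gives W = w·(dₒ − f)/f.
W = 25.64 mm × (112471 − 9.15) / 9.15 = 25.64 × 12290.9340 ≈ 315139.549 mm = 315139.549/304.8 ft = 1033.92 ft.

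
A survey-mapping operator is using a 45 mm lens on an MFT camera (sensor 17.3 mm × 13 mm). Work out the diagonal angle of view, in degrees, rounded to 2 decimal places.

Sensor diagonal = √(17.3² + 13²) = √468.2900 ≈ 21.6400 mm.
Angle of view α = 2·arctan(d/2f) with d = 21.6400 mm and f = 45 mm.
d/2f = 0.24044; arctan(0.24044) ≈ 13.5198°, so α ≈ 27.0396°.

27.04°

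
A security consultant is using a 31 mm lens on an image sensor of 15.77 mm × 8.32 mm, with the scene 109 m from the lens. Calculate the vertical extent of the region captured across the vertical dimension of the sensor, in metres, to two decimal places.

dₒ: 109 m = 109000 mm.
Similar triangles through the lens centre give W/dₒ = h/dᵢ; with 1/f = 1/dₒ + 1/dᵢ this gives W = h·(dₒ − f)/f.
W = 8.32 mm × (109000 − 31) / 31 = 8.32 × 3515.1290 ≈ 29245.874 mm = 29.2459 m.

29.25 m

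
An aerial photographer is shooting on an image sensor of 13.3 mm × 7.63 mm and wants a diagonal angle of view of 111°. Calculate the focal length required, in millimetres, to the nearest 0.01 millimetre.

5.27 mm

Sensor diagonal = √(13.3² + 7.63²) = √235.1069 ≈ 15.3332 mm.
From α = 2·arctan(d/2f) we get f = d / (2·tan(α/2)).
With d = 15.3332 mm and α/2 = 55.5°, tan(α/2) ≈ 1.45501, so f ≈ 15.3332 / 2.91002 ≈ 5.2691 mm.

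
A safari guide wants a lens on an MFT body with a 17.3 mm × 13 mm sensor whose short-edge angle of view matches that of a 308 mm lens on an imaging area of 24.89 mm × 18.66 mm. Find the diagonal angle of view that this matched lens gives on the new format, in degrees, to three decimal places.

Equal short-edge AOV ⇒ f₂ = f₁ · 13/18.66 = 308 × 0.69668 ≈ 214.5766 mm.
Sensor diagonal = √(17.3² + 13²) = √468.2900 ≈ 21.6400 mm.
Diagonal AOV on the new format = 2·arctan(21.6400 / (2 × 214.5766)) = 2·arctan(0.05042) ≈ 5.7734°.

5.773°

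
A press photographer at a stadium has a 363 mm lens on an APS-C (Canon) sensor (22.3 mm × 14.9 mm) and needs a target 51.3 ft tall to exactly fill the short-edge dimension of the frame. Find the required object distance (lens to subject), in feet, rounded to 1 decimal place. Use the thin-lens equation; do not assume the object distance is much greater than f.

W: 51.3 ft × 304.8 mm/ft = 15636.24 mm.
Magnification m = h/W = dᵢ/dₒ; combined with 1/f = 1/dₒ + 1/dᵢ this gives dₒ = f·(1 + W/h).
dₒ = 363 mm × (1 + 15636.2/14.9) = 363 × 1050.4120 ≈ 381299.573 mm = 381299.573/304.8 ft = 1250.98 ft.

1251.0 ft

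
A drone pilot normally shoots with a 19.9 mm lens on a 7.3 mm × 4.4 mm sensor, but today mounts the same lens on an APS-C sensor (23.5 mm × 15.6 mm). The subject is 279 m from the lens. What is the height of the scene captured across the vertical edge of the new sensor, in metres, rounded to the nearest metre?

The focal length stays 19.9 mm; the relevant sensor dimension is now h = 15.6 mm. Object distance dₒ = 279 m = 279000 mm.
Thin-lens field height W = h·(dₒ − f)/f = 15.6 × (279000 − 19.9)/19.9 ≈ 218697.968 mm = 218.698 m.

219 m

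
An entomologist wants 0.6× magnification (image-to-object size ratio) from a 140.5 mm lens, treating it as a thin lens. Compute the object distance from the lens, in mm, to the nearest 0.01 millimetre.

With m = dᵢ/dₒ and 1/f = 1/dₒ + 1/dᵢ, substituting dᵢ = m·dₒ gives 1/f = (1 + 1/m)/dₒ, hence dₒ = f·(1 + 1/m).
dₒ = 140.5 × (1 + 1/0.6) = 140.5 × 2.66667 ≈ 374.667 mm.

374.67 mm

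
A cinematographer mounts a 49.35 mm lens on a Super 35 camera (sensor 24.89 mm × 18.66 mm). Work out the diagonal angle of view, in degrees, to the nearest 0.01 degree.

Sensor diagonal = √(24.89² + 18.66²) = √967.7077 ≈ 31.1080 mm.
Angle of view α = 2·arctan(d/2f) with d = 31.1080 mm and f = 49.35 mm.
d/2f = 0.31518; arctan(0.31518) ≈ 17.4937°, so α ≈ 34.9873°.

34.99°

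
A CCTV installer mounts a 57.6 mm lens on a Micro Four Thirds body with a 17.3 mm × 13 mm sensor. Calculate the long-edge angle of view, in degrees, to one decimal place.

Angle of view α = 2·arctan(w/2f) with w = 17.3 mm and f = 57.6 mm.
w/2f = 0.15017; arctan(0.15017) ≈ 8.5405°, so α ≈ 17.0810°.

17.1°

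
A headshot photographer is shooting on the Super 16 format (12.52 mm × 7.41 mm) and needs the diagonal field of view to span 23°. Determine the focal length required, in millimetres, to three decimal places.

35.754 mm

Sensor diagonal = √(12.52² + 7.41²) = √211.6585 ≈ 14.5485 mm.
From α = 2·arctan(d/2f) we get f = d / (2·tan(α/2)).
With d = 14.5485 mm and α/2 = 11.5°, tan(α/2) ≈ 0.20345, so f ≈ 14.5485 / 0.40690 ≈ 35.7541 mm.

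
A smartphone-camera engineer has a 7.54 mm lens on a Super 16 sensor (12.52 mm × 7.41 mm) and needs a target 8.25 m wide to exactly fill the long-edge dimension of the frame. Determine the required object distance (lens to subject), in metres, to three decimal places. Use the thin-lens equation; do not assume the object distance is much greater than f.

W: 8.25 m = 8250 mm.
Magnification m = w/W = dᵢ/dₒ; combined with 1/f = 1/dₒ + 1/dᵢ this gives dₒ = f·(1 + W/w).
dₒ = 7.54 mm × (1 + 8250/12.52) = 7.54 × 659.9457 ≈ 4975.990 mm = 4.97599 m.

4.976 m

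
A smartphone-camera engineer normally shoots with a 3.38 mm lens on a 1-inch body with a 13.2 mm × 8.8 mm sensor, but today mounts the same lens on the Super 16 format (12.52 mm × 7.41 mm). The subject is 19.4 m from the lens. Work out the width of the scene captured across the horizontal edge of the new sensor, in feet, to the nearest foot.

236 ft

The focal length stays 3.38 mm; the relevant sensor dimension is now w = 12.52 mm. Object distance dₒ = 19.4 m = 19400 mm.
Thin-lens field width W = w·(dₒ − f)/f = 12.52 × (19400 − 3.38)/3.38 ≈ 71847.835 mm = 71847.835/304.8 ft = 235.721 ft.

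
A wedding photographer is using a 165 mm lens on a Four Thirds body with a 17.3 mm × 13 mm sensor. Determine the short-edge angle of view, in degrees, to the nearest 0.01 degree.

Angle of view α = 2·arctan(h/2f) with h = 13 mm and f = 165 mm.
h/2f = 0.03939; arctan(0.03939) ≈ 2.2559°, so α ≈ 4.5119°.

4.51°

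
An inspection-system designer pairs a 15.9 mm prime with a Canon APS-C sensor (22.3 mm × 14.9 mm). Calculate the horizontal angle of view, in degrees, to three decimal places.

70.081°

Angle of view α = 2·arctan(w/2f) with w = 22.3 mm and f = 15.9 mm.
w/2f = 0.70126; arctan(0.70126) ≈ 35.0404°, so α ≈ 70.0807°.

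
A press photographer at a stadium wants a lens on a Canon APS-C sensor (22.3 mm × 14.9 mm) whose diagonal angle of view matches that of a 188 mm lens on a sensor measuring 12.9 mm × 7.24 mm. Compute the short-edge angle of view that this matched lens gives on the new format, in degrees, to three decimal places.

Sensor diagonal = √(12.9² + 7.24²) = √218.8276 ≈ 14.7928 mm.
Sensor diagonal = √(22.3² + 14.9²) = √719.3000 ≈ 26.8198 mm.
Equal diagonal AOV ⇒ f₂ = f₁ · 26.8198/14.7928 = 188 × 1.81303 ≈ 340.8488 mm.
Short-edge AOV on the new format = 2·arctan(14.9 / (2 × 340.8488)) = 2·arctan(0.02186) ≈ 2.5043°.

2.504°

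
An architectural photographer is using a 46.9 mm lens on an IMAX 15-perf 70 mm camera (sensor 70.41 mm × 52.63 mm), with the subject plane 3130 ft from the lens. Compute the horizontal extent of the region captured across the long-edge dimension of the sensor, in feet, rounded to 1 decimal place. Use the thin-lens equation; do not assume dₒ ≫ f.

dₒ: 3130 ft × 304.8 mm/ft = 954023.97 mm.
Similar triangles through the lens centre give W/dₒ = w/dᵢ; with 1/f = 1/dₒ + 1/dᵢ this gives W = w·(dₒ − f)/f.
W = 70.41 mm × (954024 − 46.9) / 46.9 = 70.41 × 20340.6625 ≈ 1432186.044 mm = 1432186.044/304.8 ft = 4698.77 ft.

4698.8 ft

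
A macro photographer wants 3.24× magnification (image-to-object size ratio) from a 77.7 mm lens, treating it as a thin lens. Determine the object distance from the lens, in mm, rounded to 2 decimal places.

101.68 mm

With m = dᵢ/dₒ and 1/f = 1/dₒ + 1/dᵢ, substituting dᵢ = m·dₒ gives 1/f = (1 + 1/m)/dₒ, hence dₒ = f·(1 + 1/m).
dₒ = 77.7 × (1 + 1/3.24) = 77.7 × 1.30864 ≈ 101.681 mm.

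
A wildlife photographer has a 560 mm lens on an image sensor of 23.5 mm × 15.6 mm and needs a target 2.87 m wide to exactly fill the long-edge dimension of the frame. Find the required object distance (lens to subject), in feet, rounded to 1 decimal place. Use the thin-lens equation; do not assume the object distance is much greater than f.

W: 2.87 m = 2870 mm.
Magnification m = w/W = dᵢ/dₒ; combined with 1/f = 1/dₒ + 1/dᵢ this gives dₒ = f·(1 + W/w).
dₒ = 560 mm × (1 + 2870/23.5) = 560 × 123.1277 ≈ 68951.489 mm = 68951.489/304.8 ft = 226.219 ft.

226.2 ft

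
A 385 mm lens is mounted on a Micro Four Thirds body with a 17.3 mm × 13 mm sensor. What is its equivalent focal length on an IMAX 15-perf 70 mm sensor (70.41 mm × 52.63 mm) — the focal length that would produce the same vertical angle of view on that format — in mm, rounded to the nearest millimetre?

Equal angle of view means equal height/f ratio, so f₂ = f₁ · (height₂/height₁) = 385 × 52.63/13.
f₂ = 385 × 4.04846 ≈ 1558.658 mm.

1559 mm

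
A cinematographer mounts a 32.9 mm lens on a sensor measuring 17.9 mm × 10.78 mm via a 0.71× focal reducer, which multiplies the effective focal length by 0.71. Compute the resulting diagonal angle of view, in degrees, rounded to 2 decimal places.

48.19°

Effective focal length f = 32.9 × 0.71 = 23.359 mm.
Sensor diagonal = √(17.9² + 10.78²) = √436.6184 ≈ 20.8954 mm.
α = 2·arctan(20.895 / (2 × 23.359)) = 2·arctan(0.44727) ≈ 48.1948°.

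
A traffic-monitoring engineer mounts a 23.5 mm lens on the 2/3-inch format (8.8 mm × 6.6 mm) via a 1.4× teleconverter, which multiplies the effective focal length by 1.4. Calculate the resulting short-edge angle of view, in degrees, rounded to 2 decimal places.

11.46°

Effective focal length f = 23.5 × 1.4 = 32.9 mm.
α = 2·arctan(6.6 / (2 × 32.9)) = 2·arctan(0.10030) ≈ 11.4557°.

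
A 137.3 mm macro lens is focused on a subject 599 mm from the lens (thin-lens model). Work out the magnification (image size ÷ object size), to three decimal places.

0.297×

Thin lens: 1/f = 1/dₒ + 1/dᵢ → 1/dᵢ = 1/137.3 − 1/599 = 0.0056139 mm⁻¹, so dᵢ ≈ 178.1302 mm.
Magnification m = dᵢ/dₒ = 178.1302/599 ≈ 0.29738.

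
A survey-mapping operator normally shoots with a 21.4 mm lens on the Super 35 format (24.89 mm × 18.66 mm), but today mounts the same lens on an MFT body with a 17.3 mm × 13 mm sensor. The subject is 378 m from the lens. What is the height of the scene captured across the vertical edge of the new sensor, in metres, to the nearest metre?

The focal length stays 21.4 mm; the relevant sensor dimension is now h = 13 mm. Object distance dₒ = 378 m = 378000 mm.
Thin-lens field height W = h·(dₒ − f)/f = 13 × (378000 − 21.4)/21.4 ≈ 229613.168 mm = 229.613 m.

230 m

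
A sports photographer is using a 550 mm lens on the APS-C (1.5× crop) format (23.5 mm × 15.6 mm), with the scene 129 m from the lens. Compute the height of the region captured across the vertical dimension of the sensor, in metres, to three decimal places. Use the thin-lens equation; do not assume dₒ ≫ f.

dₒ: 129 m = 129000 mm.
Similar triangles through the lens centre give W/dₒ = h/dᵢ; with 1/f = 1/dₒ + 1/dᵢ this gives W = h·(dₒ − f)/f.
W = 15.6 mm × (129000 − 550) / 550 = 15.6 × 233.5455 ≈ 3643.309 mm = 3.64331 m.

3.643 m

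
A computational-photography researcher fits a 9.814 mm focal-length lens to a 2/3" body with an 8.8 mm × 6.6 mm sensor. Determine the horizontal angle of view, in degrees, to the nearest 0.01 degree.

Angle of view α = 2·arctan(w/2f) with w = 8.8 mm and f = 9.814 mm.
w/2f = 0.44834; arctan(0.44834) ≈ 24.1486°, so α ≈ 48.2971°.

48.30°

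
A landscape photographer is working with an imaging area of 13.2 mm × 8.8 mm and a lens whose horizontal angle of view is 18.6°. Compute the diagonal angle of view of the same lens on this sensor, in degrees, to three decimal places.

From the horizontal AOV: f = 13.2 / (2·tan(9.3°)) = 13.2 / 0.32751 ≈ 40.3038 mm.
Sensor diagonal = √(13.2² + 8.8²) = √251.6800 ≈ 15.8644 mm.
Diagonal AOV = 2·arctan(15.8644 / (2 × 40.3038)) = 2·arctan(0.19681) ≈ 22.2682°.

22.268°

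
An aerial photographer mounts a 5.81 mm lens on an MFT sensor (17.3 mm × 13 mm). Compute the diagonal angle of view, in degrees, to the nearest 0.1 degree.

Sensor diagonal = √(17.3² + 13²) = √468.2900 ≈ 21.6400 mm.
Angle of view α = 2·arctan(d/2f) with d = 21.6400 mm and f = 5.81 mm.
d/2f = 1.86231; arctan(1.86231) ≈ 61.7656°, so α ≈ 123.5312°.

123.5°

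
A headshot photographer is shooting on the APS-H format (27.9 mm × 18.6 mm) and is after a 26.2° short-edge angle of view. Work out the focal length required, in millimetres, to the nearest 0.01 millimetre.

39.96 mm

From α = 2·arctan(h/2f) we get f = h / (2·tan(α/2)).
With h = 18.6 mm and α/2 = 13.1°, tan(α/2) ≈ 0.23271, so f ≈ 18.6 / 0.46541 ≈ 39.9644 mm.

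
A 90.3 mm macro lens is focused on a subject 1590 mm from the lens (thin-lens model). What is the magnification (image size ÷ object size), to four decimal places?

0.0602×

Thin lens: 1/f = 1/dₒ + 1/dᵢ → 1/dᵢ = 1/90.3 − 1/1590 = 0.0104453 mm⁻¹, so dᵢ ≈ 95.7371 mm.
Magnification m = dᵢ/dₒ = 95.7371/1590 ≈ 0.06021.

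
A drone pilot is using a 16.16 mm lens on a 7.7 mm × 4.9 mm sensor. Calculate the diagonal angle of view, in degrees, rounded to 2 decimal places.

Sensor diagonal = √(7.7² + 4.9²) = √83.3000 ≈ 9.1269 mm.
Angle of view α = 2·arctan(d/2f) with d = 9.1269 mm and f = 16.16 mm.
d/2f = 0.28239; arctan(0.28239) ≈ 15.7692°, so α ≈ 31.5384°.

31.54°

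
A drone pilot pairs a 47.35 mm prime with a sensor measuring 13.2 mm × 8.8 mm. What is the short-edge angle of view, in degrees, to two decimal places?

10.62°

Angle of view α = 2·arctan(h/2f) with h = 8.8 mm and f = 47.35 mm.
h/2f = 0.09293; arctan(0.09293) ≈ 5.3090°, so α ≈ 10.6179°.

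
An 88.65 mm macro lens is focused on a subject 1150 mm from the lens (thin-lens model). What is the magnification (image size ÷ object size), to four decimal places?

Thin lens: 1/f = 1/dₒ + 1/dᵢ → 1/dᵢ = 1/88.65 − 1/1150 = 0.0104108 mm⁻¹, so dᵢ ≈ 96.0546 mm.
Magnification m = dᵢ/dₒ = 96.0546/1150 ≈ 0.08353.

0.0835×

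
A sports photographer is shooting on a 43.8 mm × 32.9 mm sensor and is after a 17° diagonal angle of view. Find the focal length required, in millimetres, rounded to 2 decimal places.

183.27 mm

Sensor diagonal = √(43.8² + 32.9²) = √3000.8500 ≈ 54.7800 mm.
From α = 2·arctan(d/2f) we get f = d / (2·tan(α/2)).
With d = 54.7800 mm and α/2 = 8.5°, tan(α/2) ≈ 0.14945, so f ≈ 54.7800 / 0.29890 ≈ 183.2708 mm.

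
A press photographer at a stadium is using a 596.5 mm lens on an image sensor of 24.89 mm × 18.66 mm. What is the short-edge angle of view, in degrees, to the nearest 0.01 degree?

Angle of view α = 2·arctan(h/2f) with h = 18.66 mm and f = 596.5 mm.
h/2f = 0.01564; arctan(0.01564) ≈ 0.8961°, so α ≈ 1.7922°.

1.79°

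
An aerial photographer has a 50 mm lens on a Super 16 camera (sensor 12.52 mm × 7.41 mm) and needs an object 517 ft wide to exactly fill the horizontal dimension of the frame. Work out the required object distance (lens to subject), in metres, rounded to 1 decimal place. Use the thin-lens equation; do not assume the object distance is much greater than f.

W: 517 ft × 304.8 mm/ft = 157581.59 mm.
Magnification m = w/W = dᵢ/dₒ; combined with 1/f = 1/dₒ + 1/dᵢ this gives dₒ = f·(1 + W/w).
dₒ = 50 mm × (1 + 157582/12.52) = 50 × 12587.3894 ≈ 629369.469 mm = 629.369 m.

629.4 m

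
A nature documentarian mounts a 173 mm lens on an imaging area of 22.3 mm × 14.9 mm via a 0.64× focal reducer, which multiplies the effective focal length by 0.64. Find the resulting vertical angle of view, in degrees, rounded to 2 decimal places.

Effective focal length f = 173 × 0.64 = 110.72 mm.
α = 2·arctan(14.9 / (2 × 110.72)) = 2·arctan(0.06729) ≈ 7.6989°.

7.70°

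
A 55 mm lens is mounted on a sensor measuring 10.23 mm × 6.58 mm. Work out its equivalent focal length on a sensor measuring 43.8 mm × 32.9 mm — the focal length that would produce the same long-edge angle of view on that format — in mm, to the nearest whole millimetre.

Equal angle of view means equal width/f ratio, so f₂ = f₁ · (width₂/width₁) = 55 × 43.8/10.23.
f₂ = 55 × 4.28152 ≈ 235.484 mm.

235 mm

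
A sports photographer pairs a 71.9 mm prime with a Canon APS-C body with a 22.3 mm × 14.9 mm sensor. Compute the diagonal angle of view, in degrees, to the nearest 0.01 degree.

Sensor diagonal = √(22.3² + 14.9²) = √719.3000 ≈ 26.8198 mm.
Angle of view α = 2·arctan(d/2f) with d = 26.8198 mm and f = 71.9 mm.
d/2f = 0.18651; arctan(0.18651) ≈ 10.5647°, so α ≈ 21.1294°.

21.13°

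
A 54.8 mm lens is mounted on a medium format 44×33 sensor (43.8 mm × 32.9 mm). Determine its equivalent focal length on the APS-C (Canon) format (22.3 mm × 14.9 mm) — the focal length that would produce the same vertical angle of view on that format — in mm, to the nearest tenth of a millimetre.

24.8 mm

Equal angle of view means equal height/f ratio, so f₂ = f₁ · (height₂/height₁) = 54.8 × 14.9/32.9.
f₂ = 54.8 × 0.45289 ≈ 24.818 mm.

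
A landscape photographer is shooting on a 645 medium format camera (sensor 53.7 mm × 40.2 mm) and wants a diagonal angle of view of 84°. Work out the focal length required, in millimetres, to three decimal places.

37.250 mm

Sensor diagonal = √(53.7² + 40.2²) = √4499.7300 ≈ 67.0800 mm.
From α = 2·arctan(d/2f) we get f = d / (2·tan(α/2)).
With d = 67.0800 mm and α/2 = 42°, tan(α/2) ≈ 0.90040, so f ≈ 67.0800 / 1.80081 ≈ 37.2500 mm.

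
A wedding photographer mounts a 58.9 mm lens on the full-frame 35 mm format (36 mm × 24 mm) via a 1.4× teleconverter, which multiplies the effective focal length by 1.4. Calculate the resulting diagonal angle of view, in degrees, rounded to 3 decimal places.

29.400°

Effective focal length f = 58.9 × 1.4 = 82.46 mm.
Sensor diagonal = √(36² + 24²) = √1872.0000 ≈ 43.2666 mm.
α = 2·arctan(43.267 / (2 × 82.46)) = 2·arctan(0.26235) ≈ 29.4004°.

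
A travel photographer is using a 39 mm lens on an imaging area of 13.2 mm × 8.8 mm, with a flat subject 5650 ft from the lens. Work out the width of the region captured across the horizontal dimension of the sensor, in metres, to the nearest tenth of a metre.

dₒ: 5650 ft × 304.8 mm/ft = 1722119.94 mm.
Similar triangles through the lens centre give W/dₒ = w/dᵢ; with 1/f = 1/dₒ + 1/dᵢ this gives W = w·(dₒ − f)/f.
W = 13.2 mm × (1.72212e+06 − 39) / 39 = 13.2 × 44155.9217 ≈ 582858.166 mm = 582.858 m.

582.9 m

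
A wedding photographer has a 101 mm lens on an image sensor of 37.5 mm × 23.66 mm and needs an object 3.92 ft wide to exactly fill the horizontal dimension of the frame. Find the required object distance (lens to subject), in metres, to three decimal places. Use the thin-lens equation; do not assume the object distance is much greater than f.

W: 3.92 ft × 304.8 mm/ft = 1194.82 mm.
Magnification m = w/W = dᵢ/dₒ; combined with 1/f = 1/dₒ + 1/dᵢ this gives dₒ = f·(1 + W/w).
dₒ = 101 mm × (1 + 1194.82/37.5) = 101 × 32.8618 ≈ 3319.038 mm = 3.31904 m.

3.319 m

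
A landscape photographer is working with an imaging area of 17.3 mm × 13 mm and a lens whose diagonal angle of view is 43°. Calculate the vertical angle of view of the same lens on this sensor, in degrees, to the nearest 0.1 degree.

Sensor diagonal = √(17.3² + 13²) = √468.2900 ≈ 21.6400 mm.
From the diagonal AOV: f = 21.6400 / (2·tan(21.5°)) = 21.6400 / 0.78782 ≈ 27.4682 mm.
Vertical AOV = 2·arctan(13 / (2 × 27.4682)) = 2·arctan(0.23664) ≈ 26.6269°.

26.6°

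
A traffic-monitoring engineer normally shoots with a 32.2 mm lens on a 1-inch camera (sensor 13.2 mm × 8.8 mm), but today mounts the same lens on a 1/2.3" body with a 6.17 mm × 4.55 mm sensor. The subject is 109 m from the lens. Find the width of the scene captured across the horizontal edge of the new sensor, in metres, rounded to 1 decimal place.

The focal length stays 32.2 mm; the relevant sensor dimension is now w = 6.17 mm. Object distance dₒ = 109 m = 109000 mm.
Thin-lens field width W = w·(dₒ − f)/f = 6.17 × (109000 − 32.2)/32.2 ≈ 20879.855 mm = 20.8799 m.

20.9 m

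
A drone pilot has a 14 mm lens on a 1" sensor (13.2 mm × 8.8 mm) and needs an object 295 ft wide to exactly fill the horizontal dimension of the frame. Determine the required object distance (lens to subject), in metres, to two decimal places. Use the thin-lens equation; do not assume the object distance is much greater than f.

95.38 m

W: 295 ft × 304.8 mm/ft = 89916.00 mm.
Magnification m = w/W = dᵢ/dₒ; combined with 1/f = 1/dₒ + 1/dᵢ this gives dₒ = f·(1 + W/w).
dₒ = 14 mm × (1 + 89916/13.2) = 14 × 6812.8180 ≈ 95379.451 mm = 95.3795 m.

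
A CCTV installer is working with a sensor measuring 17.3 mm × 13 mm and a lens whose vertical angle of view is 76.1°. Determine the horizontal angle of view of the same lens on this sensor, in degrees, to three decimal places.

From the vertical AOV: f = 13 / (2·tan(38.05°)) = 13 / 1.56538 ≈ 8.3047 mm.
Horizontal AOV = 2·arctan(17.3 / (2 × 8.3047)) = 2·arctan(1.04158) ≈ 92.3336°.

92.334°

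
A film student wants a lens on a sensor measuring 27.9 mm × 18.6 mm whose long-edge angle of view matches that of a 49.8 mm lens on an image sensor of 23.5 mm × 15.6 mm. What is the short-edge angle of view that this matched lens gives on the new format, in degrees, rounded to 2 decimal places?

Equal long-edge AOV ⇒ f₂ = f₁ · 27.9/23.5 = 49.8 × 1.18723 ≈ 59.1243 mm.
Short-edge AOV on the new format = 2·arctan(18.6 / (2 × 59.1243)) = 2·arctan(0.15730) ≈ 17.8783°.

17.88°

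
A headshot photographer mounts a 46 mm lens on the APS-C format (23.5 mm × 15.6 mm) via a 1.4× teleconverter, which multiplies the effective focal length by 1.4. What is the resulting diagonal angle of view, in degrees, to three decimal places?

24.705°

Effective focal length f = 46 × 1.4 = 64.4 mm.
Sensor diagonal = √(23.5² + 15.6²) = √795.6100 ≈ 28.2066 mm.
α = 2·arctan(28.207 / (2 × 64.4)) = 2·arctan(0.21900) ≈ 24.7050°.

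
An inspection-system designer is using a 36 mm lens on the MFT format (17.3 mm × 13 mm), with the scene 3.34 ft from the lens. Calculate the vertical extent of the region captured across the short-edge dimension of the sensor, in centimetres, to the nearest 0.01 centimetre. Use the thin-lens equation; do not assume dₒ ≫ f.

35.46 cm

dₒ: 3.34 ft × 304.8 mm/ft = 1018.03 mm.
Similar triangles through the lens centre give W/dₒ = h/dᵢ; with 1/f = 1/dₒ + 1/dᵢ this gives W = h·(dₒ − f)/f.
W = 13 mm × (1018.03 − 36) / 36 = 13 × 27.2787 ≈ 354.623 mm = 35.4623 cm.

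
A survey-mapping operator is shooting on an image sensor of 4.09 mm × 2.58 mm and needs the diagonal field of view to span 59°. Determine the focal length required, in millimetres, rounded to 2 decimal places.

Sensor diagonal = √(4.09² + 2.58²) = √23.3845 ≈ 4.8358 mm.
From α = 2·arctan(d/2f) we get f = d / (2·tan(α/2)).
With d = 4.8358 mm and α/2 = 29.5°, tan(α/2) ≈ 0.56577, so f ≈ 4.8358 / 1.13155 ≈ 4.2736 mm.

4.27 mm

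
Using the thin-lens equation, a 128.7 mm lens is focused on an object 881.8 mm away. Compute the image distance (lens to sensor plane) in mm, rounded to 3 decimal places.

1/dᵢ = 1/f − 1/dₒ = 1/128.7 − 1/881.8 = 0.0066360 mm⁻¹.
dᵢ = 1/0.0066360 ≈ 150.6940 mm.

150.694 mm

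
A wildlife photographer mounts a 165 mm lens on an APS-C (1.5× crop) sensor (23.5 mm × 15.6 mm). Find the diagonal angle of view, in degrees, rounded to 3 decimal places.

9.771°

Sensor diagonal = √(23.5² + 15.6²) = √795.6100 ≈ 28.2066 mm.
Angle of view α = 2·arctan(d/2f) with d = 28.2066 mm and f = 165 mm.
d/2f = 0.08547; arctan(0.08547) ≈ 4.8854°, so α ≈ 9.7709°.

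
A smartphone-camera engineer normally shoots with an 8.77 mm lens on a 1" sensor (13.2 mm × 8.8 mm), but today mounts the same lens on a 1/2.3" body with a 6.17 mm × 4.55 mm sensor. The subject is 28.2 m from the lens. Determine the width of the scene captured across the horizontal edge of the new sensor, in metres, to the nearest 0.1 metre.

19.8 m

The focal length stays 8.77 mm; the relevant sensor dimension is now w = 6.17 mm. Object distance dₒ = 28.2 m = 28200 mm.
Thin-lens field width W = w·(dₒ − f)/f = 6.17 × (28200 − 8.77)/8.77 ≈ 19833.511 mm = 19.8335 m.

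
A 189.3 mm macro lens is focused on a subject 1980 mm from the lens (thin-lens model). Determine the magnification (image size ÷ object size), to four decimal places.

Thin lens: 1/f = 1/dₒ + 1/dᵢ → 1/dᵢ = 1/189.3 − 1/1980 = 0.0047776 mm⁻¹, so dᵢ ≈ 209.3114 mm.
Magnification m = dᵢ/dₒ = 209.3114/1980 ≈ 0.10571.

0.1057×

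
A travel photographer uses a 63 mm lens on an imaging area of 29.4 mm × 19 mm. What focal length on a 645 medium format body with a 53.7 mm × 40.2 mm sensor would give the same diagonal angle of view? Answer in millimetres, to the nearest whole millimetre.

121 mm

Sensor diagonal = √(29.4² + 19²) = √1225.3600 ≈ 35.0051 mm.
Sensor diagonal = √(53.7² + 40.2²) = √4499.7300 ≈ 67.0800 mm.
Equal angle of view means equal diagonal/f ratio, so f₂ = f₁ · (diagonal₂/diagonal₁) = 63 × 67.0800/35.0051.
f₂ = 63 × 1.91629 ≈ 120.726 mm.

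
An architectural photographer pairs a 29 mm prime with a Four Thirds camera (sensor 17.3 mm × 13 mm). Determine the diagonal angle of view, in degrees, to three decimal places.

Sensor diagonal = √(17.3² + 13²) = √468.2900 ≈ 21.6400 mm.
Angle of view α = 2·arctan(d/2f) with d = 21.6400 mm and f = 29 mm.
d/2f = 0.37310; arctan(0.37310) ≈ 20.4607°, so α ≈ 40.9215°.

40.921°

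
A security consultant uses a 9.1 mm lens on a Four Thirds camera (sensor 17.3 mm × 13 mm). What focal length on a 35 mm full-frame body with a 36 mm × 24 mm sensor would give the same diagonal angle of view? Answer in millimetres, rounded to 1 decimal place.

18.2 mm

Sensor diagonal = √(17.3² + 13²) = √468.2900 ≈ 21.6400 mm.
Sensor diagonal = √(36² + 24²) = √1872.0000 ≈ 43.2666 mm.
Equal angle of view means equal diagonal/f ratio, so f₂ = f₁ · (diagonal₂/diagonal₁) = 9.1 × 43.2666/21.6400.
f₂ = 9.1 × 1.99938 ≈ 18.194 mm.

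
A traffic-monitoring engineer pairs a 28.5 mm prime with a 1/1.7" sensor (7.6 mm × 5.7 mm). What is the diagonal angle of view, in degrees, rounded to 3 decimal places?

Sensor diagonal = √(7.6² + 5.7²) = √90.2500 ≈ 9.5000 mm.
Angle of view α = 2·arctan(d/2f) with d = 9.5000 mm and f = 28.5 mm.
d/2f = 0.16667; arctan(0.16667) ≈ 9.4623°, so α ≈ 18.9246°.

18.925°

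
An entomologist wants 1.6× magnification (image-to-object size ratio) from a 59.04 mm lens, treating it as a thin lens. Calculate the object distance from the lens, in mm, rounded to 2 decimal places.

95.94 mm

With m = dᵢ/dₒ and 1/f = 1/dₒ + 1/dᵢ, substituting dᵢ = m·dₒ gives 1/f = (1 + 1/m)/dₒ, hence dₒ = f·(1 + 1/m).
dₒ = 59.04 × (1 + 1/1.6) = 59.04 × 1.62500 ≈ 95.940 mm.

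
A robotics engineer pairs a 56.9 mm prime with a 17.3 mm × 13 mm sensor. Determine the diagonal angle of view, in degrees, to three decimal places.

Sensor diagonal = √(17.3² + 13²) = √468.2900 ≈ 21.6400 mm.
Angle of view α = 2·arctan(d/2f) with d = 21.6400 mm and f = 56.9 mm.
d/2f = 0.19016; arctan(0.19016) ≈ 10.7667°, so α ≈ 21.5334°.

21.533°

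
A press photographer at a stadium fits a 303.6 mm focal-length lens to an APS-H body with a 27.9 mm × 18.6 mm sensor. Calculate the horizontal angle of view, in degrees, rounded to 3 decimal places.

5.262°

Angle of view α = 2·arctan(w/2f) with w = 27.9 mm and f = 303.6 mm.
w/2f = 0.04595; arctan(0.04595) ≈ 2.6308°, so α ≈ 5.2616°.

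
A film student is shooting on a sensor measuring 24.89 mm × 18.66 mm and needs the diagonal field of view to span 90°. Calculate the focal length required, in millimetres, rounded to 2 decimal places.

15.55 mm

Sensor diagonal = √(24.89² + 18.66²) = √967.7077 ≈ 31.1080 mm.
From α = 2·arctan(d/2f) we get f = d / (2·tan(α/2)).
With d = 31.1080 mm and α/2 = 45°, tan(α/2) ≈ 1.00000, so f ≈ 31.1080 / 2.00000 ≈ 15.5540 mm.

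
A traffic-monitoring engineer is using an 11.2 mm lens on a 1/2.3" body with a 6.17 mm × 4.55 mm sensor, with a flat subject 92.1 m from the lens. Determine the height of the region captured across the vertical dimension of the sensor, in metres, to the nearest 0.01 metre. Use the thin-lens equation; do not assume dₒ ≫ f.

37.41 m

dₒ: 92.1 m = 92100 mm.
Similar triangles through the lens centre give W/dₒ = h/dᵢ; with 1/f = 1/dₒ + 1/dᵢ this gives W = h·(dₒ − f)/f.
W = 4.55 mm × (92100 − 11.2) / 11.2 = 4.55 × 8222.2143 ≈ 37411.075 mm = 37.4111 m.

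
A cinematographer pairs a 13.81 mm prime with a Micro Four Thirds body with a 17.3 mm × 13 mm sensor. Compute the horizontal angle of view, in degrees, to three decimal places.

64.123°

Angle of view α = 2·arctan(w/2f) with w = 17.3 mm and f = 13.81 mm.
w/2f = 0.62636; arctan(0.62636) ≈ 32.0613°, so α ≈ 64.1226°.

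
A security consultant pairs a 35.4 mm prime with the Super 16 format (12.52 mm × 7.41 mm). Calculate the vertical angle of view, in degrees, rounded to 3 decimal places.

Angle of view α = 2·arctan(h/2f) with h = 7.41 mm and f = 35.4 mm.
h/2f = 0.10466; arctan(0.10466) ≈ 5.9749°, so α ≈ 11.9498°.

11.950°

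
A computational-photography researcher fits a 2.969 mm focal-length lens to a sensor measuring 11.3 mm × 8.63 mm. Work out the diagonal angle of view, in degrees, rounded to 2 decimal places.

134.67°

Sensor diagonal = √(11.3² + 8.63²) = √202.1669 ≈ 14.2185 mm.
Angle of view α = 2·arctan(d/2f) with d = 14.2185 mm and f = 2.969 mm.
d/2f = 2.39450; arctan(2.39450) ≈ 67.3334°, so α ≈ 134.6669°.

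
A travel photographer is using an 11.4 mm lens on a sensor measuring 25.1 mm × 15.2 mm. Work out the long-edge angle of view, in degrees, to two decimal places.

95.50°

Angle of view α = 2·arctan(w/2f) with w = 25.1 mm and f = 11.4 mm.
w/2f = 1.10088; arctan(1.10088) ≈ 47.7490°, so α ≈ 95.4981°.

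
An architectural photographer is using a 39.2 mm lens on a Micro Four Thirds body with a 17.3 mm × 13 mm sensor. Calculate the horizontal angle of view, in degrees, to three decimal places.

24.887°

Angle of view α = 2·arctan(w/2f) with w = 17.3 mm and f = 39.2 mm.
w/2f = 0.22066; arctan(0.22066) ≈ 12.4437°, so α ≈ 24.8873°.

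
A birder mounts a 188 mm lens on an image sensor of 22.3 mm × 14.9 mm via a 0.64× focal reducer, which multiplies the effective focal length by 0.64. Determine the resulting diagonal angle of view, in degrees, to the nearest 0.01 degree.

12.72°

Effective focal length f = 188 × 0.64 = 120.32 mm.
Sensor diagonal = √(22.3² + 14.9²) = √719.3000 ≈ 26.8198 mm.
α = 2·arctan(26.820 / (2 × 120.32)) = 2·arctan(0.11145) ≈ 12.7189°.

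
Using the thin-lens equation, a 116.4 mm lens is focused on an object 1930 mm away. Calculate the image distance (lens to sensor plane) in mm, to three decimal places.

123.871 mm

1/dᵢ = 1/f − 1/dₒ = 1/116.4 − 1/1930 = 0.0080729 mm⁻¹.
dᵢ = 1/0.0080729 ≈ 123.8708 mm.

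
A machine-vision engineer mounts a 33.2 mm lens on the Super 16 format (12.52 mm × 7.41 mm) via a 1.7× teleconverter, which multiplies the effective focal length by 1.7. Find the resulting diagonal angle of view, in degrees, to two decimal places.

Effective focal length f = 33.2 × 1.7 = 56.44 mm.
Sensor diagonal = √(12.52² + 7.41²) = √211.6585 ≈ 14.5485 mm.
α = 2·arctan(14.548 / (2 × 56.44)) = 2·arctan(0.12888) ≈ 14.6881°.

14.69°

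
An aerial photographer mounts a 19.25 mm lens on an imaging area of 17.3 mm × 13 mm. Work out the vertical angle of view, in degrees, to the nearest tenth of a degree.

37.3°

Angle of view α = 2·arctan(h/2f) with h = 13 mm and f = 19.25 mm.
h/2f = 0.33766; arctan(0.33766) ≈ 18.6579°, so α ≈ 37.3158°.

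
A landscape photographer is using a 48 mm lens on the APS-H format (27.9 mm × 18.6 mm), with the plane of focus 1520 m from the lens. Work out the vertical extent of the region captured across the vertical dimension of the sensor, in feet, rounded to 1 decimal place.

dₒ: 1520 m = 1.52e+06 mm.
Similar triangles through the lens centre give W/dₒ = h/dᵢ; with 1/f = 1/dₒ + 1/dᵢ this gives W = h·(dₒ − f)/f.
W = 18.6 mm × (1.52e+06 − 48) / 48 = 18.6 × 31665.6667 ≈ 588981.400 mm = 588981.400/304.8 ft = 1932.35 ft.

1932.4 ft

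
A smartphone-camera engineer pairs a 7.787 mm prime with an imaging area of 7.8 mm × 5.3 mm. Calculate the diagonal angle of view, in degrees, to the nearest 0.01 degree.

62.39°

Sensor diagonal = √(7.8² + 5.3²) = √88.9300 ≈ 9.4303 mm.
Angle of view α = 2·arctan(d/2f) with d = 9.4303 mm and f = 7.787 mm.
d/2f = 0.60551; arctan(0.60551) ≈ 31.1955°, so α ≈ 62.3910°.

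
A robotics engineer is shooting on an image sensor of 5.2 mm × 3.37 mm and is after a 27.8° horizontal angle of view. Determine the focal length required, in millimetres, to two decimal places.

From α = 2·arctan(w/2f) we get f = w / (2·tan(α/2)).
With w = 5.2 mm and α/2 = 13.9°, tan(α/2) ≈ 0.24747, so f ≈ 5.2 / 0.49495 ≈ 10.5061 mm.

10.51 mm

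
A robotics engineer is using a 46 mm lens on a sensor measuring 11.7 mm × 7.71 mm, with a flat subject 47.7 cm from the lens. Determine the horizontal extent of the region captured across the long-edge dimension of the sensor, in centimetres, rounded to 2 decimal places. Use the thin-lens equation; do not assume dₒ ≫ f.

dₒ: 47.7 cm = 477 mm.
Similar triangles through the lens centre give W/dₒ = w/dᵢ; with 1/f = 1/dₒ + 1/dᵢ this gives W = w·(dₒ − f)/f.
W = 11.7 mm × (477 − 46) / 46 = 11.7 × 9.3696 ≈ 109.624 mm = 10.9624 cm.

10.96 cm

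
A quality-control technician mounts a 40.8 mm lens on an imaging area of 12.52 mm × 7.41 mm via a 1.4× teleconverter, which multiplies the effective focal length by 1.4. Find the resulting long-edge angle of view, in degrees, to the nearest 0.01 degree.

12.51°

Effective focal length f = 40.8 × 1.4 = 57.12 mm.
α = 2·arctan(12.52 / (2 × 57.12)) = 2·arctan(0.10959) ≈ 12.5086°.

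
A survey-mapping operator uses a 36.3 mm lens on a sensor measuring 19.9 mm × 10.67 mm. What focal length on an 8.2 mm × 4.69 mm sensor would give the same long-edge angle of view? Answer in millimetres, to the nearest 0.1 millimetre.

15.0 mm

Equal angle of view means equal width/f ratio, so f₂ = f₁ · (width₂/width₁) = 36.3 × 8.2/19.9.
f₂ = 36.3 × 0.41206 ≈ 14.958 mm.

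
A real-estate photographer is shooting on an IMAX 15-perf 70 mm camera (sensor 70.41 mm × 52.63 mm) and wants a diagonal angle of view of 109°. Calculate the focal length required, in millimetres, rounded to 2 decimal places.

31.35 mm

Sensor diagonal = √(70.41² + 52.63²) = √7727.4850 ≈ 87.9061 mm.
From α = 2·arctan(d/2f) we get f = d / (2·tan(α/2)).
With d = 87.9061 mm and α/2 = 54.5°, tan(α/2) ≈ 1.40195, so f ≈ 87.9061 / 2.80390 ≈ 31.3514 mm.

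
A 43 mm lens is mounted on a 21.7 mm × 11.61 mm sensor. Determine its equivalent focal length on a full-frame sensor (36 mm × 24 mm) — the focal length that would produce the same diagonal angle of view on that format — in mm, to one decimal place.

Sensor diagonal = √(21.7² + 11.61²) = √605.6821 ≈ 24.6106 mm.
Sensor diagonal = √(36² + 24²) = √1872.0000 ≈ 43.2666 mm.
Equal angle of view means equal diagonal/f ratio, so f₂ = f₁ · (diagonal₂/diagonal₁) = 43 × 43.2666/24.6106.
f₂ = 43 × 1.75805 ≈ 75.596 mm.

75.6 mm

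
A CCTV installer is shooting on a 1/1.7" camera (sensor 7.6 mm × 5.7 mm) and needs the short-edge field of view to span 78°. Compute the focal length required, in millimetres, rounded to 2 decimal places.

3.52 mm

From α = 2·arctan(h/2f) we get f = h / (2·tan(α/2)).
With h = 5.7 mm and α/2 = 39°, tan(α/2) ≈ 0.80978, so f ≈ 5.7 / 1.61957 ≈ 3.5195 mm.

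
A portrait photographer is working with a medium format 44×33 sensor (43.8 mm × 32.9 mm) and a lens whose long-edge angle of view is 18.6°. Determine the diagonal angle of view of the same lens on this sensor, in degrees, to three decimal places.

From the long-edge AOV: f = 43.8 / (2·tan(9.3°)) = 43.8 / 0.32751 ≈ 133.7353 mm.
Sensor diagonal = √(43.8² + 32.9²) = √3000.8500 ≈ 54.7800 mm.
Diagonal AOV = 2·arctan(54.7800 / (2 × 133.7353)) = 2·arctan(0.20481) ≈ 23.1491°.

23.149°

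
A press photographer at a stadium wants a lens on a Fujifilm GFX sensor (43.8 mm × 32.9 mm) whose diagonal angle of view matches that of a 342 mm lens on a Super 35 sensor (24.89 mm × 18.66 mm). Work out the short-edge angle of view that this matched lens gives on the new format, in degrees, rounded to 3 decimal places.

Sensor diagonal = √(24.89² + 18.66²) = √967.7077 ≈ 31.1080 mm.
Sensor diagonal = √(43.8² + 32.9²) = √3000.8500 ≈ 54.7800 mm.
Equal diagonal AOV ⇒ f₂ = f₁ · 54.7800/31.1080 = 342 × 1.76096 ≈ 602.2491 mm.
Short-edge AOV on the new format = 2·arctan(32.9 / (2 × 602.2491)) = 2·arctan(0.02731) ≈ 3.1292°.

3.129°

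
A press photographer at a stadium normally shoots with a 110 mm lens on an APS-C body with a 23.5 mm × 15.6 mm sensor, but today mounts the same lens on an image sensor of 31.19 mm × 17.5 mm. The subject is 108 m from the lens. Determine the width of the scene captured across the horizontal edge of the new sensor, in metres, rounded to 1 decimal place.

30.6 m

The focal length stays 110 mm; the relevant sensor dimension is now w = 31.19 mm. Object distance dₒ = 108 m = 108000 mm.
Thin-lens field width W = w·(dₒ − f)/f = 31.19 × (108000 − 110)/110 ≈ 30591.719 mm = 30.5917 m.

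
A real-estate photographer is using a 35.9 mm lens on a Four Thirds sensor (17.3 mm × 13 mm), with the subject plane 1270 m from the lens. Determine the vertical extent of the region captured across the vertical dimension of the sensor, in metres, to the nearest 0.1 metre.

dₒ: 1270 m = 1.27e+06 mm.
Similar triangles through the lens centre give W/dₒ = h/dᵢ; with 1/f = 1/dₒ + 1/dᵢ this gives W = h·(dₒ − f)/f.
W = 13 mm × (1.27e+06 − 35.9) / 35.9 = 13 × 35375.0446 ≈ 459875.579 mm = 459.876 m.

459.9 m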